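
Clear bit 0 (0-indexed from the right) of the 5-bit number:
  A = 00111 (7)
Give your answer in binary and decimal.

Mask = ~(1 << 0) = 11110
Bit 0 of A is 1, so AND-ing with the mask clears it to 0.
  00111
& 11110
-------
  00110

Answer: 00110 (6)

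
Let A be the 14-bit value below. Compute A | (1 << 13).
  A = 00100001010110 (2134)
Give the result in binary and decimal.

Mask = 1 << 13 = 10000000000000
Bit 13 of A is 0, so OR-ing with the mask flips it to 1.
  00100001010110
| 10000000000000
----------------
  10100001010110

Answer: 10100001010110 (10326)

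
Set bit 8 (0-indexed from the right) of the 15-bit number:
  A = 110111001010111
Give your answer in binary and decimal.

Mask = 1 << 8 = 000000100000000
Bit 8 of A is 0, so OR-ing with the mask flips it to 1.
  110111001010111
| 000000100000000
-----------------
  110111101010111

Answer: 110111101010111 (28503)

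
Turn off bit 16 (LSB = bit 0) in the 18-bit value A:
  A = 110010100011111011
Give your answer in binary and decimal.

Mask = ~(1 << 16) = 101111111111111111
Bit 16 of A is 1, so AND-ing with the mask clears it to 0.
  110010100011111011
& 101111111111111111
--------------------
  100010100011111011

Answer: 100010100011111011 (141563)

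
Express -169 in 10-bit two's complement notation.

1. Binary of +169:  0010101001
2. Invert bits:     1101010110
3. Add 1:           1101010111

Answer: 1101010111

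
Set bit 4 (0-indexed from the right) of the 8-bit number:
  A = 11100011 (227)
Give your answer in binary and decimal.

Mask = 1 << 4 = 00010000
Bit 4 of A is 0, so OR-ing with the mask flips it to 1.
  11100011
| 00010000
----------
  11110011

Answer: 11110011 (243)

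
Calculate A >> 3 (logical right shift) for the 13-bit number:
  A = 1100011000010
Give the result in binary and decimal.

Logical shift right by 3: drop the bottom 3 bit(s), prepend 3 zero(s) on the left.
  1100011000010  ->  keep [1100011000], discard [010], prepend 000
= 0001100011000

Answer: 0001100011000 (792)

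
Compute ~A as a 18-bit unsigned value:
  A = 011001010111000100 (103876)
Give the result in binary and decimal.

Flip each bit (0->1, 1->0):
  011001010111000100
  100110101000111011

Answer: 100110101000111011 (158267)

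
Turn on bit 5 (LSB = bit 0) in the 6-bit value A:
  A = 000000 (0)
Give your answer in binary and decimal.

Mask = 1 << 5 = 100000
Bit 5 of A is 0, so OR-ing with the mask flips it to 1.
  000000
| 100000
--------
  100000

Answer: 100000 (32)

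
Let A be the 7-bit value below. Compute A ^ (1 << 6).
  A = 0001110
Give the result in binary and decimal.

Mask = 1 << 6 = 1000000
Bit 6 of A is 0; XOR with the mask flips it to 1.
  0001110
^ 1000000
---------
  1001110

Answer: 1001110 (78)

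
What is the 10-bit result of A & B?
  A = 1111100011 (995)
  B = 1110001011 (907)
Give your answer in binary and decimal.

Apply & to each column (1 only where both bits are 1):
  1111100011
& 1110001011
------------
  1110000011

Answer: 1110000011 (899)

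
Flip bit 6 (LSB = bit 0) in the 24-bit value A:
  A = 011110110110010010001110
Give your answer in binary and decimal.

Mask = 1 << 6 = 000000000000000001000000
Bit 6 of A is 0; XOR with the mask flips it to 1.
  011110110110010010001110
^ 000000000000000001000000
--------------------------
  011110110110010011001110

Answer: 011110110110010011001110 (8086734)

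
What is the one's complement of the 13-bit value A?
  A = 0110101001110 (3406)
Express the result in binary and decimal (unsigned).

Flip each bit (0->1, 1->0):
  0110101001110
  1001010110001

Answer: 1001010110001 (4785)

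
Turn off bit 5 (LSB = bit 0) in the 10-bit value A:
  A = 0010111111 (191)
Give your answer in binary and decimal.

Mask = ~(1 << 5) = 1111011111
Bit 5 of A is 1, so AND-ing with the mask clears it to 0.
  0010111111
& 1111011111
------------
  0010011111

Answer: 0010011111 (159)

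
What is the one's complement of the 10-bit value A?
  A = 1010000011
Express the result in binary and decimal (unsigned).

Flip each bit (0->1, 1->0):
  1010000011
  0101111100

Answer: 0101111100 (380)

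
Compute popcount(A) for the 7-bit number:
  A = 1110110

1110110
1-bits at positions (from bit 0 = LSB): 1, 2, 4, 5, 6
Count = 5

Answer: 5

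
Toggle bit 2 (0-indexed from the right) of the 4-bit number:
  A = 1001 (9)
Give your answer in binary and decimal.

Mask = 1 << 2 = 0100
Bit 2 of A is 0; XOR with the mask flips it to 1.
  1001
^ 0100
------
  1101

Answer: 1101 (13)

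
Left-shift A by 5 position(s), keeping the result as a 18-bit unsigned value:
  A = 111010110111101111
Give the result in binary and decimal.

Shift left by 5: drop the top 5 bit(s), append 5 zero(s) on the right.
  111010110111101111  ->  discard [11101], keep [0110111101111], append 00000
= 011011110111100000

Answer: 011011110111100000 (114144)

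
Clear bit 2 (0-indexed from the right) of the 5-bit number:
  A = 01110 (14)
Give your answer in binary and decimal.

Mask = ~(1 << 2) = 11011
Bit 2 of A is 1, so AND-ing with the mask clears it to 0.
  01110
& 11011
-------
  01010

Answer: 01010 (10)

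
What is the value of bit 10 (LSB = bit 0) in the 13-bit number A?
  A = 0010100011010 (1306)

Bit 10 is the 11th from the right.
  0010100011010
    ^
That bit is 1.

Answer: 1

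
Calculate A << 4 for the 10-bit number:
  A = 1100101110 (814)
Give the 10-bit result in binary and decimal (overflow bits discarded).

Shift left by 4: drop the top 4 bit(s), append 4 zero(s) on the right.
  1100101110  ->  discard [1100], keep [101110], append 0000
= 1011100000

Answer: 1011100000 (736)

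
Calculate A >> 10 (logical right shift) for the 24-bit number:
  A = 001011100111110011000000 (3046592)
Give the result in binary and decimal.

Logical shift right by 10: drop the bottom 10 bit(s), prepend 10 zero(s) on the left.
  001011100111110011000000  ->  keep [00101110011111], discard [0011000000], prepend 0000000000
= 000000000000101110011111

Answer: 000000000000101110011111 (2975)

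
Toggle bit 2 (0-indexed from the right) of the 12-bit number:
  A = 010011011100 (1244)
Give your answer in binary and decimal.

Mask = 1 << 2 = 000000000100
Bit 2 of A is 1; XOR with the mask flips it to 0.
  010011011100
^ 000000000100
--------------
  010011011000

Answer: 010011011000 (1240)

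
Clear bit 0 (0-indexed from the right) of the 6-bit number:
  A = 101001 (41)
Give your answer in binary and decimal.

Mask = ~(1 << 0) = 111110
Bit 0 of A is 1, so AND-ing with the mask clears it to 0.
  101001
& 111110
--------
  101000

Answer: 101000 (40)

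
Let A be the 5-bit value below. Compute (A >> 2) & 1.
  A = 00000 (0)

Bit 2 is the 3rd from the right.
  00000
    ^
That bit is 0.

Answer: 0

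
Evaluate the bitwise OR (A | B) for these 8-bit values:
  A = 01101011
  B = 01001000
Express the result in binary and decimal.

Apply | to each column (1 where either bit is 1):
  01101011
| 01001000
----------
  01101011

Answer: 01101011 (107)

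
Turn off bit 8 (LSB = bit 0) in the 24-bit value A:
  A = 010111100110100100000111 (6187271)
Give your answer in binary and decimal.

Mask = ~(1 << 8) = 111111111111111011111111
Bit 8 of A is 1, so AND-ing with the mask clears it to 0.
  010111100110100100000111
& 111111111111111011111111
--------------------------
  010111100110100000000111

Answer: 010111100110100000000111 (6187015)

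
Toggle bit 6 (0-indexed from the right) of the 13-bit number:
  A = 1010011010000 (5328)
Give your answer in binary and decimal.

Mask = 1 << 6 = 0000001000000
Bit 6 of A is 1; XOR with the mask flips it to 0.
  1010011010000
^ 0000001000000
---------------
  1010010010000

Answer: 1010010010000 (5264)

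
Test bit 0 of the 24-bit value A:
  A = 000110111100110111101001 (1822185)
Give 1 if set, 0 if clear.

Bit 0 is the 1st from the right.
  000110111100110111101001
                         ^
That bit is 1.

Answer: 1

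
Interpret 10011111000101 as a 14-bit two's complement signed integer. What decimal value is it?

MSB is 1, so the value is negative. Find the magnitude:
1. Invert bits:  01100000111010
2. Add 1:        01100000111011  = 6203
3. Apply sign:   -6203

Answer: -6203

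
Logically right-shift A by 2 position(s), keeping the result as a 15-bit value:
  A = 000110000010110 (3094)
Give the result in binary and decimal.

Logical shift right by 2: drop the bottom 2 bit(s), prepend 2 zero(s) on the left.
  000110000010110  ->  keep [0001100000101], discard [10], prepend 00
= 000001100000101

Answer: 000001100000101 (773)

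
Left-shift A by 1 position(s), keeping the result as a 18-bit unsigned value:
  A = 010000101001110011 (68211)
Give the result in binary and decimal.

Shift left by 1: drop the top 1 bit(s), append 1 zero(s) on the right.
  010000101001110011  ->  discard [0], keep [10000101001110011], append 0
= 100001010011100110

Answer: 100001010011100110 (136422)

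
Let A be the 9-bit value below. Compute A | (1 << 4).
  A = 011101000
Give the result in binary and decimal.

Mask = 1 << 4 = 000010000
Bit 4 of A is 0, so OR-ing with the mask flips it to 1.
  011101000
| 000010000
-----------
  011111000

Answer: 011111000 (248)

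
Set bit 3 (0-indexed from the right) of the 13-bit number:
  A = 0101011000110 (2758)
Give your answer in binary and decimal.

Mask = 1 << 3 = 0000000001000
Bit 3 of A is 0, so OR-ing with the mask flips it to 1.
  0101011000110
| 0000000001000
---------------
  0101011001110

Answer: 0101011001110 (2766)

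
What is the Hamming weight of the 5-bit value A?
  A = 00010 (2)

00010
1-bits at positions (from bit 0 = LSB): 1
Count = 1

Answer: 1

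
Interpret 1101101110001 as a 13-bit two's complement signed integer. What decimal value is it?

MSB is 1, so the value is negative. Find the magnitude:
1. Invert bits:  0010010001110
2. Add 1:        0010010001111  = 1167
3. Apply sign:   -1167

Answer: -1167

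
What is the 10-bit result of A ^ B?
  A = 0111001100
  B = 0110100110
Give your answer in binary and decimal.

Apply ^ to each column (1 where bits differ):
  0111001100
^ 0110100110
------------
  0001101010

Answer: 0001101010 (106)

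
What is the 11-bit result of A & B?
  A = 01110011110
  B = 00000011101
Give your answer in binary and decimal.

Apply & to each column (1 only where both bits are 1):
  01110011110
& 00000011101
-------------
  00000011100

Answer: 00000011100 (28)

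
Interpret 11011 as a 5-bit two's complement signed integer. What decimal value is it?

MSB is 1, so the value is negative. Find the magnitude:
1. Invert bits:  00100
2. Add 1:        00101  = 5
3. Apply sign:   -5

Answer: -5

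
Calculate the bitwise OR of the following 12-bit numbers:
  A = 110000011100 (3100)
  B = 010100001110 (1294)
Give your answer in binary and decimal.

Apply | to each column (1 where either bit is 1):
  110000011100
| 010100001110
--------------
  110100011110

Answer: 110100011110 (3358)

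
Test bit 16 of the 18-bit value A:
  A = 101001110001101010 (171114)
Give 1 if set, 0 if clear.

Bit 16 is the 17th from the right.
  101001110001101010
   ^
That bit is 0.

Answer: 0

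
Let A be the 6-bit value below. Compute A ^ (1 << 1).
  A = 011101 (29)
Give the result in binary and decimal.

Mask = 1 << 1 = 000010
Bit 1 of A is 0; XOR with the mask flips it to 1.
  011101
^ 000010
--------
  011111

Answer: 011111 (31)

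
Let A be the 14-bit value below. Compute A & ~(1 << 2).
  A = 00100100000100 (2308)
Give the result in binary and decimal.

Mask = ~(1 << 2) = 11111111111011
Bit 2 of A is 1, so AND-ing with the mask clears it to 0.
  00100100000100
& 11111111111011
----------------
  00100100000000

Answer: 00100100000000 (2304)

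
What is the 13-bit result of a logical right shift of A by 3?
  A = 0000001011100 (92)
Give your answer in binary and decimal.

Logical shift right by 3: drop the bottom 3 bit(s), prepend 3 zero(s) on the left.
  0000001011100  ->  keep [0000001011], discard [100], prepend 000
= 0000000001011

Answer: 0000000001011 (11)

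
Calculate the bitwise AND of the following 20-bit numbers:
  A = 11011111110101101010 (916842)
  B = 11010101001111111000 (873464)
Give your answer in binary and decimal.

Apply & to each column (1 only where both bits are 1):
  11011111110101101010
& 11010101001111111000
----------------------
  11010101000101101000

Answer: 11010101000101101000 (872808)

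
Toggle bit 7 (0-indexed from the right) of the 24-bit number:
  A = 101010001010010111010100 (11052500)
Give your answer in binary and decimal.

Mask = 1 << 7 = 000000000000000010000000
Bit 7 of A is 1; XOR with the mask flips it to 0.
  101010001010010111010100
^ 000000000000000010000000
--------------------------
  101010001010010101010100

Answer: 101010001010010101010100 (11052372)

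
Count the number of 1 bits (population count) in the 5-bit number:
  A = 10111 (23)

10111
1-bits at positions (from bit 0 = LSB): 0, 1, 2, 4
Count = 4

Answer: 4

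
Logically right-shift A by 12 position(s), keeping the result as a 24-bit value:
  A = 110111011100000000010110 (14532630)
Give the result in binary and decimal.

Logical shift right by 12: drop the bottom 12 bit(s), prepend 12 zero(s) on the left.
  110111011100000000010110  ->  keep [110111011100], discard [000000010110], prepend 000000000000
= 000000000000110111011100

Answer: 000000000000110111011100 (3548)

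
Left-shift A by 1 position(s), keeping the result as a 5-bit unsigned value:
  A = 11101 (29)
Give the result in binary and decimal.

Shift left by 1: drop the top 1 bit(s), append 1 zero(s) on the right.
  11101  ->  discard [1], keep [1101], append 0
= 11010

Answer: 11010 (26)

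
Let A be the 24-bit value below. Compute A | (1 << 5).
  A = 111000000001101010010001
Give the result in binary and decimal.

Mask = 1 << 5 = 000000000000000000100000
Bit 5 of A is 0, so OR-ing with the mask flips it to 1.
  111000000001101010010001
| 000000000000000000100000
--------------------------
  111000000001101010110001

Answer: 111000000001101010110001 (14686897)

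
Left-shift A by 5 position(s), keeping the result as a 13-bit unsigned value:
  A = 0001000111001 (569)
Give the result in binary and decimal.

Shift left by 5: drop the top 5 bit(s), append 5 zero(s) on the right.
  0001000111001  ->  discard [00010], keep [00111001], append 00000
= 0011100100000

Answer: 0011100100000 (1824)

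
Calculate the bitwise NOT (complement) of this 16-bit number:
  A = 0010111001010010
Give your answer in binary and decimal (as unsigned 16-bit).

Flip each bit (0->1, 1->0):
  0010111001010010
  1101000110101101

Answer: 1101000110101101 (53677)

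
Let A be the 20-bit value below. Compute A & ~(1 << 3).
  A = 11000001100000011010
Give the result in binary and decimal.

Mask = ~(1 << 3) = 11111111111111110111
Bit 3 of A is 1, so AND-ing with the mask clears it to 0.
  11000001100000011010
& 11111111111111110111
----------------------
  11000001100000010010

Answer: 11000001100000010010 (792594)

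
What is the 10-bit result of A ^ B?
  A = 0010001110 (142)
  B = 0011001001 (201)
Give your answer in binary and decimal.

Apply ^ to each column (1 where bits differ):
  0010001110
^ 0011001001
------------
  0001000111

Answer: 0001000111 (71)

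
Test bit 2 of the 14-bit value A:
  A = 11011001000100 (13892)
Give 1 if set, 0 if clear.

Bit 2 is the 3rd from the right.
  11011001000100
             ^
That bit is 1.

Answer: 1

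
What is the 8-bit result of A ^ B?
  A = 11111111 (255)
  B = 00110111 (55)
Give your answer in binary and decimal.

Apply ^ to each column (1 where bits differ):
  11111111
^ 00110111
----------
  11001000

Answer: 11001000 (200)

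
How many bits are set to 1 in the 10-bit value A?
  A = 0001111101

0001111101
1-bits at positions (from bit 0 = LSB): 0, 2, 3, 4, 5, 6
Count = 6

Answer: 6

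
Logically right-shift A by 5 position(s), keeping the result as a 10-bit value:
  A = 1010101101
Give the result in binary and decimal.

Logical shift right by 5: drop the bottom 5 bit(s), prepend 5 zero(s) on the left.
  1010101101  ->  keep [10101], discard [01101], prepend 00000
= 0000010101

Answer: 0000010101 (21)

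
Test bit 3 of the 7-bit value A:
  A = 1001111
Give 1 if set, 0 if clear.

Bit 3 is the 4th from the right.
  1001111
     ^
That bit is 1.

Answer: 1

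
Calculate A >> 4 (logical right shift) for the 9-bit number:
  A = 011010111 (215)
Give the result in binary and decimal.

Logical shift right by 4: drop the bottom 4 bit(s), prepend 4 zero(s) on the left.
  011010111  ->  keep [01101], discard [0111], prepend 0000
= 000001101

Answer: 000001101 (13)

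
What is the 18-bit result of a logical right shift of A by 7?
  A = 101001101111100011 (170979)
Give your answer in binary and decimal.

Logical shift right by 7: drop the bottom 7 bit(s), prepend 7 zero(s) on the left.
  101001101111100011  ->  keep [10100110111], discard [1100011], prepend 0000000
= 000000010100110111

Answer: 000000010100110111 (1335)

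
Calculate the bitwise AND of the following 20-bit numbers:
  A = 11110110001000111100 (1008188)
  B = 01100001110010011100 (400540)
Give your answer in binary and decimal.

Apply & to each column (1 only where both bits are 1):
  11110110001000111100
& 01100001110010011100
----------------------
  01100000000000011100

Answer: 01100000000000011100 (393244)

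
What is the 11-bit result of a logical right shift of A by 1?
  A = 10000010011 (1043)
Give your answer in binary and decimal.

Logical shift right by 1: drop the bottom 1 bit(s), prepend 1 zero(s) on the left.
  10000010011  ->  keep [1000001001], discard [1], prepend 0
= 01000001001

Answer: 01000001001 (521)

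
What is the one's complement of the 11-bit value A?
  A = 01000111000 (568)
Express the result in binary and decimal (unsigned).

Flip each bit (0->1, 1->0):
  01000111000
  10111000111

Answer: 10111000111 (1479)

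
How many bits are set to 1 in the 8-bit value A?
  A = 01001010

01001010
1-bits at positions (from bit 0 = LSB): 1, 3, 6
Count = 3

Answer: 3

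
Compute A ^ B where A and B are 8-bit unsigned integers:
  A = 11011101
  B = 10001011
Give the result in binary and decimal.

Apply ^ to each column (1 where bits differ):
  11011101
^ 10001011
----------
  01010110

Answer: 01010110 (86)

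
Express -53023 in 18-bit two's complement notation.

1. Binary of +53023:  001100111100011111
2. Invert bits:     110011000011100000
3. Add 1:           110011000011100001

Answer: 110011000011100001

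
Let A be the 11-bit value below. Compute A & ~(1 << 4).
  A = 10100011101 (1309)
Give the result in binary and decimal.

Mask = ~(1 << 4) = 11111101111
Bit 4 of A is 1, so AND-ing with the mask clears it to 0.
  10100011101
& 11111101111
-------------
  10100001101

Answer: 10100001101 (1293)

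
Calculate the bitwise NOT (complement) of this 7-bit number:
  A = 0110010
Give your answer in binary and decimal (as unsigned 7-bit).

Flip each bit (0->1, 1->0):
  0110010
  1001101

Answer: 1001101 (77)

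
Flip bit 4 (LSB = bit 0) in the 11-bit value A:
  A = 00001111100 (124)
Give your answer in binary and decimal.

Mask = 1 << 4 = 00000010000
Bit 4 of A is 1; XOR with the mask flips it to 0.
  00001111100
^ 00000010000
-------------
  00001101100

Answer: 00001101100 (108)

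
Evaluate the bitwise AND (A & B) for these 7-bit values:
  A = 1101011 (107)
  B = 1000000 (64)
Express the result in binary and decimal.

Apply & to each column (1 only where both bits are 1):
  1101011
& 1000000
---------
  1000000

Answer: 1000000 (64)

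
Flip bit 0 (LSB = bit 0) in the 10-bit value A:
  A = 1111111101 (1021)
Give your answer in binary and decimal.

Mask = 1 << 0 = 0000000001
Bit 0 of A is 1; XOR with the mask flips it to 0.
  1111111101
^ 0000000001
------------
  1111111100

Answer: 1111111100 (1020)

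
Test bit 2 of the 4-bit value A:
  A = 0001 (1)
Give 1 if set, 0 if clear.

Bit 2 is the 3rd from the right.
  0001
   ^
That bit is 0.

Answer: 0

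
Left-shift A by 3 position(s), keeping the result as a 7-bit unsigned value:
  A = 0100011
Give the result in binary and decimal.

Shift left by 3: drop the top 3 bit(s), append 3 zero(s) on the right.
  0100011  ->  discard [010], keep [0011], append 000
= 0011000

Answer: 0011000 (24)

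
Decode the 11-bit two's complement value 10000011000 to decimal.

MSB is 1, so the value is negative. Find the magnitude:
1. Invert bits:  01111100111
2. Add 1:        01111101000  = 1000
3. Apply sign:   -1000

Answer: -1000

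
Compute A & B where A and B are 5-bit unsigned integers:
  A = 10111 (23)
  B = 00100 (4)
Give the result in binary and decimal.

Apply & to each column (1 only where both bits are 1):
  10111
& 00100
-------
  00100

Answer: 00100 (4)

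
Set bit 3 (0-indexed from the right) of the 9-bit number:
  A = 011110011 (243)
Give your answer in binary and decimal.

Mask = 1 << 3 = 000001000
Bit 3 of A is 0, so OR-ing with the mask flips it to 1.
  011110011
| 000001000
-----------
  011111011

Answer: 011111011 (251)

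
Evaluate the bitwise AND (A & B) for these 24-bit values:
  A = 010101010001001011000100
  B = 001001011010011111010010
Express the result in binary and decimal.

Apply & to each column (1 only where both bits are 1):
  010101010001001011000100
& 001001011010011111010010
--------------------------
  000001010000001011000000

Answer: 000001010000001011000000 (328384)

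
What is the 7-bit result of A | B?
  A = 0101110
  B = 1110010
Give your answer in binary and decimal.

Apply | to each column (1 where either bit is 1):
  0101110
| 1110010
---------
  1111110

Answer: 1111110 (126)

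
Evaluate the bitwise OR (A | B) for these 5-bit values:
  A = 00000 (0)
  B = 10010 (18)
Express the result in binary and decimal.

Apply | to each column (1 where either bit is 1):
  00000
| 10010
-------
  10010

Answer: 10010 (18)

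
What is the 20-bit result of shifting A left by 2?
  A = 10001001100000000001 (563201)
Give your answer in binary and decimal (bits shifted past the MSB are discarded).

Shift left by 2: drop the top 2 bit(s), append 2 zero(s) on the right.
  10001001100000000001  ->  discard [10], keep [001001100000000001], append 00
= 00100110000000000100

Answer: 00100110000000000100 (155652)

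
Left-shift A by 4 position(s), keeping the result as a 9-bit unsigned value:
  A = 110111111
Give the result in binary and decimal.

Shift left by 4: drop the top 4 bit(s), append 4 zero(s) on the right.
  110111111  ->  discard [1101], keep [11111], append 0000
= 111110000

Answer: 111110000 (496)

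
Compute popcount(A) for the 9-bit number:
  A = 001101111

001101111
1-bits at positions (from bit 0 = LSB): 0, 1, 2, 3, 5, 6
Count = 6

Answer: 6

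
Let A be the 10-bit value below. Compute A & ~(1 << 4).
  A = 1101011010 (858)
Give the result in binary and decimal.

Mask = ~(1 << 4) = 1111101111
Bit 4 of A is 1, so AND-ing with the mask clears it to 0.
  1101011010
& 1111101111
------------
  1101001010

Answer: 1101001010 (842)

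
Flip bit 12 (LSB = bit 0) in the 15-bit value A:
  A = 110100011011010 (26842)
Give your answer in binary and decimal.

Mask = 1 << 12 = 001000000000000
Bit 12 of A is 0; XOR with the mask flips it to 1.
  110100011011010
^ 001000000000000
-----------------
  111100011011010

Answer: 111100011011010 (30938)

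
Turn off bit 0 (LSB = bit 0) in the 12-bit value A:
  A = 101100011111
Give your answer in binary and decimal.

Mask = ~(1 << 0) = 111111111110
Bit 0 of A is 1, so AND-ing with the mask clears it to 0.
  101100011111
& 111111111110
--------------
  101100011110

Answer: 101100011110 (2846)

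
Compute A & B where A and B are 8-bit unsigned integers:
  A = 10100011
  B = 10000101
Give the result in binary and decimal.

Apply & to each column (1 only where both bits are 1):
  10100011
& 10000101
----------
  10000001

Answer: 10000001 (129)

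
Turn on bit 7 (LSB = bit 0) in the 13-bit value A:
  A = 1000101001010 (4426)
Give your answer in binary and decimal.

Mask = 1 << 7 = 0000010000000
Bit 7 of A is 0, so OR-ing with the mask flips it to 1.
  1000101001010
| 0000010000000
---------------
  1000111001010

Answer: 1000111001010 (4554)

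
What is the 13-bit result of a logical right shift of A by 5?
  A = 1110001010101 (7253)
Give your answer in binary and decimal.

Logical shift right by 5: drop the bottom 5 bit(s), prepend 5 zero(s) on the left.
  1110001010101  ->  keep [11100010], discard [10101], prepend 00000
= 0000011100010

Answer: 0000011100010 (226)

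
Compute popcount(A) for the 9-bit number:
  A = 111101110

111101110
1-bits at positions (from bit 0 = LSB): 1, 2, 3, 5, 6, 7, 8
Count = 7

Answer: 7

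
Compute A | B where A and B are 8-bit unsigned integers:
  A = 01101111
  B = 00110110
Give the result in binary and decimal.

Apply | to each column (1 where either bit is 1):
  01101111
| 00110110
----------
  01111111

Answer: 01111111 (127)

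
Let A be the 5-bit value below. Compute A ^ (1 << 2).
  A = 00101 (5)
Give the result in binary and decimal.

Mask = 1 << 2 = 00100
Bit 2 of A is 1; XOR with the mask flips it to 0.
  00101
^ 00100
-------
  00001

Answer: 00001 (1)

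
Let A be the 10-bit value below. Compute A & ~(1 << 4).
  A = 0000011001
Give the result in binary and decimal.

Mask = ~(1 << 4) = 1111101111
Bit 4 of A is 1, so AND-ing with the mask clears it to 0.
  0000011001
& 1111101111
------------
  0000001001

Answer: 0000001001 (9)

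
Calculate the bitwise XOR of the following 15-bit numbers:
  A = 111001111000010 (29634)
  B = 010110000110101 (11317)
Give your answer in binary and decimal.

Apply ^ to each column (1 where bits differ):
  111001111000010
^ 010110000110101
-----------------
  101111111110111

Answer: 101111111110111 (24567)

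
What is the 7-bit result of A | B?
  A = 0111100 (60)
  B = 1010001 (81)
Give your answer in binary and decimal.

Apply | to each column (1 where either bit is 1):
  0111100
| 1010001
---------
  1111101

Answer: 1111101 (125)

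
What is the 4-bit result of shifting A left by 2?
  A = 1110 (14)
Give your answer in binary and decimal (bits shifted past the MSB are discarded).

Shift left by 2: drop the top 2 bit(s), append 2 zero(s) on the right.
  1110  ->  discard [11], keep [10], append 00
= 1000

Answer: 1000 (8)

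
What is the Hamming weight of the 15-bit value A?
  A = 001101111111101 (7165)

001101111111101
1-bits at positions (from bit 0 = LSB): 0, 2, 3, 4, 5, 6, 7, 8, 9, 11, 12
Count = 11

Answer: 11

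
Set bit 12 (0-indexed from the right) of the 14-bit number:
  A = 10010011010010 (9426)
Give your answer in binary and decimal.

Mask = 1 << 12 = 01000000000000
Bit 12 of A is 0, so OR-ing with the mask flips it to 1.
  10010011010010
| 01000000000000
----------------
  11010011010010

Answer: 11010011010010 (13522)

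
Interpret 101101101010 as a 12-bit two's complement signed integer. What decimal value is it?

MSB is 1, so the value is negative. Find the magnitude:
1. Invert bits:  010010010101
2. Add 1:        010010010110  = 1174
3. Apply sign:   -1174

Answer: -1174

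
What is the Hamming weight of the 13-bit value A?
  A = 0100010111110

0100010111110
1-bits at positions (from bit 0 = LSB): 1, 2, 3, 4, 5, 7, 11
Count = 7

Answer: 7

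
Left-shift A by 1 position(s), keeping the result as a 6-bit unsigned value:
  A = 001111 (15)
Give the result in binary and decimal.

Shift left by 1: drop the top 1 bit(s), append 1 zero(s) on the right.
  001111  ->  discard [0], keep [01111], append 0
= 011110

Answer: 011110 (30)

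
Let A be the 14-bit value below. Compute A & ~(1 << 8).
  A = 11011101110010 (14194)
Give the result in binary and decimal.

Mask = ~(1 << 8) = 11111011111111
Bit 8 of A is 1, so AND-ing with the mask clears it to 0.
  11011101110010
& 11111011111111
----------------
  11011001110010

Answer: 11011001110010 (13938)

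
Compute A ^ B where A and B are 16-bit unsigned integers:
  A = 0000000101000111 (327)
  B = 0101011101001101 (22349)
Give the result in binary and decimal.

Apply ^ to each column (1 where bits differ):
  0000000101000111
^ 0101011101001101
------------------
  0101011000001010

Answer: 0101011000001010 (22026)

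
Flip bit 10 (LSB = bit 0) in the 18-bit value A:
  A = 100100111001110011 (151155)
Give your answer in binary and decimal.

Mask = 1 << 10 = 000000010000000000
Bit 10 of A is 1; XOR with the mask flips it to 0.
  100100111001110011
^ 000000010000000000
--------------------
  100100101001110011

Answer: 100100101001110011 (150131)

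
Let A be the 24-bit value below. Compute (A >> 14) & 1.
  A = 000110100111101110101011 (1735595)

Bit 14 is the 15th from the right.
  000110100111101110101011
           ^
That bit is 1.

Answer: 1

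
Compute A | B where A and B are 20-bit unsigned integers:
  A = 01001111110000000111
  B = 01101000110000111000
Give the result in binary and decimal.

Apply | to each column (1 where either bit is 1):
  01001111110000000111
| 01101000110000111000
----------------------
  01101111110000111111

Answer: 01101111110000111111 (457791)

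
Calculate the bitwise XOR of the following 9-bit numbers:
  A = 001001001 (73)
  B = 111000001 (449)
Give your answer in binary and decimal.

Apply ^ to each column (1 where bits differ):
  001001001
^ 111000001
-----------
  110001000

Answer: 110001000 (392)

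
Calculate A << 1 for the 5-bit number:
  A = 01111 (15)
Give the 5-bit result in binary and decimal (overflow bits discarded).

Shift left by 1: drop the top 1 bit(s), append 1 zero(s) on the right.
  01111  ->  discard [0], keep [1111], append 0
= 11110

Answer: 11110 (30)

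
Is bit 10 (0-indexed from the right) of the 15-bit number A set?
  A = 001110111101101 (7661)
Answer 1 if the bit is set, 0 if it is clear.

Bit 10 is the 11th from the right.
  001110111101101
      ^
That bit is 1.

Answer: 1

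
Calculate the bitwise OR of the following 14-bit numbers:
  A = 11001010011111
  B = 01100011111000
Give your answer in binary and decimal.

Apply | to each column (1 where either bit is 1):
  11001010011111
| 01100011111000
----------------
  11101011111111

Answer: 11101011111111 (15103)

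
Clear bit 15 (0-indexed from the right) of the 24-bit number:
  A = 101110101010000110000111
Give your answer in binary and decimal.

Mask = ~(1 << 15) = 111111110111111111111111
Bit 15 of A is 1, so AND-ing with the mask clears it to 0.
  101110101010000110000111
& 111111110111111111111111
--------------------------
  101110100010000110000111

Answer: 101110100010000110000111 (12198279)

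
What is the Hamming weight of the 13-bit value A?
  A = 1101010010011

1101010010011
1-bits at positions (from bit 0 = LSB): 0, 1, 4, 7, 9, 11, 12
Count = 7

Answer: 7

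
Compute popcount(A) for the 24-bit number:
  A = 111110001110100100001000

111110001110100100001000
1-bits at positions (from bit 0 = LSB): 3, 8, 11, 13, 14, 15, 19, 20, 21, 22, 23
Count = 11

Answer: 11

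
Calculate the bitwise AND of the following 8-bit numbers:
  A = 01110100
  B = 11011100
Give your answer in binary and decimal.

Apply & to each column (1 only where both bits are 1):
  01110100
& 11011100
----------
  01010100

Answer: 01010100 (84)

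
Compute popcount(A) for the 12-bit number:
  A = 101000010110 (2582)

101000010110
1-bits at positions (from bit 0 = LSB): 1, 2, 4, 9, 11
Count = 5

Answer: 5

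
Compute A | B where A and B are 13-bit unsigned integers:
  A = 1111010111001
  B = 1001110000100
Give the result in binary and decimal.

Apply | to each column (1 where either bit is 1):
  1111010111001
| 1001110000100
---------------
  1111110111101

Answer: 1111110111101 (8125)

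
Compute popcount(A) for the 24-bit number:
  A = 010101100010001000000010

010101100010001000000010
1-bits at positions (from bit 0 = LSB): 1, 9, 13, 17, 18, 20, 22
Count = 7

Answer: 7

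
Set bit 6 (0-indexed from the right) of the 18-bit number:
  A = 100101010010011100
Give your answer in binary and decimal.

Mask = 1 << 6 = 000000000001000000
Bit 6 of A is 0, so OR-ing with the mask flips it to 1.
  100101010010011100
| 000000000001000000
--------------------
  100101010011011100

Answer: 100101010011011100 (152796)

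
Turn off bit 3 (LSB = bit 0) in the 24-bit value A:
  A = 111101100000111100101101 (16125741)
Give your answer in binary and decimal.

Mask = ~(1 << 3) = 111111111111111111110111
Bit 3 of A is 1, so AND-ing with the mask clears it to 0.
  111101100000111100101101
& 111111111111111111110111
--------------------------
  111101100000111100100101

Answer: 111101100000111100100101 (16125733)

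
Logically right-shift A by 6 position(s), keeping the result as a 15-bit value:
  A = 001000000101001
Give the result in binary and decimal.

Logical shift right by 6: drop the bottom 6 bit(s), prepend 6 zero(s) on the left.
  001000000101001  ->  keep [001000000], discard [101001], prepend 000000
= 000000001000000

Answer: 000000001000000 (64)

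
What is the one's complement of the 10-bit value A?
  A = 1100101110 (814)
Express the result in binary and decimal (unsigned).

Flip each bit (0->1, 1->0):
  1100101110
  0011010001

Answer: 0011010001 (209)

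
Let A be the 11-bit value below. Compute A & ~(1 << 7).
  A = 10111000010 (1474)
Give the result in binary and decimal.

Mask = ~(1 << 7) = 11101111111
Bit 7 of A is 1, so AND-ing with the mask clears it to 0.
  10111000010
& 11101111111
-------------
  10101000010

Answer: 10101000010 (1346)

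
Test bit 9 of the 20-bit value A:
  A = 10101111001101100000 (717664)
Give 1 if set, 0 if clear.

Bit 9 is the 10th from the right.
  10101111001101100000
            ^
That bit is 1.

Answer: 1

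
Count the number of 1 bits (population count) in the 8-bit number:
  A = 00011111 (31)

00011111
1-bits at positions (from bit 0 = LSB): 0, 1, 2, 3, 4
Count = 5

Answer: 5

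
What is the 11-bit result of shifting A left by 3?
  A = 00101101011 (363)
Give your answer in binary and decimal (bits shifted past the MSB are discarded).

Shift left by 3: drop the top 3 bit(s), append 3 zero(s) on the right.
  00101101011  ->  discard [001], keep [01101011], append 000
= 01101011000

Answer: 01101011000 (856)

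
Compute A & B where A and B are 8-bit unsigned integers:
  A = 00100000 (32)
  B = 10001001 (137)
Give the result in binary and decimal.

Apply & to each column (1 only where both bits are 1):
  00100000
& 10001001
----------
  00000000

Answer: 00000000 (0)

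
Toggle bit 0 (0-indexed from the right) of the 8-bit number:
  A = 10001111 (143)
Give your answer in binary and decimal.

Mask = 1 << 0 = 00000001
Bit 0 of A is 1; XOR with the mask flips it to 0.
  10001111
^ 00000001
----------
  10001110

Answer: 10001110 (142)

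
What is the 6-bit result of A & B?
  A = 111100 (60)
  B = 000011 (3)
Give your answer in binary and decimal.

Apply & to each column (1 only where both bits are 1):
  111100
& 000011
--------
  000000

Answer: 000000 (0)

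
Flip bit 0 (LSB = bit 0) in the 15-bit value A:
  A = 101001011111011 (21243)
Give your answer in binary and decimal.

Mask = 1 << 0 = 000000000000001
Bit 0 of A is 1; XOR with the mask flips it to 0.
  101001011111011
^ 000000000000001
-----------------
  101001011111010

Answer: 101001011111010 (21242)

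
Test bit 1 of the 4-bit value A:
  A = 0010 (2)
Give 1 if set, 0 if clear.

Bit 1 is the 2nd from the right.
  0010
    ^
That bit is 1.

Answer: 1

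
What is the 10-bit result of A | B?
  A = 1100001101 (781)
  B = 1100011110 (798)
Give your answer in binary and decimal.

Apply | to each column (1 where either bit is 1):
  1100001101
| 1100011110
------------
  1100011111

Answer: 1100011111 (799)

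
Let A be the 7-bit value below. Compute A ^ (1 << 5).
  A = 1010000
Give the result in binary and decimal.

Mask = 1 << 5 = 0100000
Bit 5 of A is 0; XOR with the mask flips it to 1.
  1010000
^ 0100000
---------
  1110000

Answer: 1110000 (112)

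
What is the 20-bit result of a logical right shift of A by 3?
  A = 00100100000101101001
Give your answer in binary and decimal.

Logical shift right by 3: drop the bottom 3 bit(s), prepend 3 zero(s) on the left.
  00100100000101101001  ->  keep [00100100000101101], discard [001], prepend 000
= 00000100100000101101

Answer: 00000100100000101101 (18477)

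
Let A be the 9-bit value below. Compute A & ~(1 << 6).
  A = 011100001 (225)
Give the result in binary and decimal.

Mask = ~(1 << 6) = 110111111
Bit 6 of A is 1, so AND-ing with the mask clears it to 0.
  011100001
& 110111111
-----------
  010100001

Answer: 010100001 (161)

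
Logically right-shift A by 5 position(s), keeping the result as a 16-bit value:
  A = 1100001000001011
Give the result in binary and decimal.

Logical shift right by 5: drop the bottom 5 bit(s), prepend 5 zero(s) on the left.
  1100001000001011  ->  keep [11000010000], discard [01011], prepend 00000
= 0000011000010000

Answer: 0000011000010000 (1552)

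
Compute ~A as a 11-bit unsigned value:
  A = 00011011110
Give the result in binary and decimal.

Flip each bit (0->1, 1->0):
  00011011110
  11100100001

Answer: 11100100001 (1825)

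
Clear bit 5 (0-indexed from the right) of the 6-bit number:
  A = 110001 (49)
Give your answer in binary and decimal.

Mask = ~(1 << 5) = 011111
Bit 5 of A is 1, so AND-ing with the mask clears it to 0.
  110001
& 011111
--------
  010001

Answer: 010001 (17)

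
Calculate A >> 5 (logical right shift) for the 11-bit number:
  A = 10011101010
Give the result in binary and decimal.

Logical shift right by 5: drop the bottom 5 bit(s), prepend 5 zero(s) on the left.
  10011101010  ->  keep [100111], discard [01010], prepend 00000
= 00000100111

Answer: 00000100111 (39)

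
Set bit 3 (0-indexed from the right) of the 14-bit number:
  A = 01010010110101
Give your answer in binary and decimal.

Mask = 1 << 3 = 00000000001000
Bit 3 of A is 0, so OR-ing with the mask flips it to 1.
  01010010110101
| 00000000001000
----------------
  01010010111101

Answer: 01010010111101 (5309)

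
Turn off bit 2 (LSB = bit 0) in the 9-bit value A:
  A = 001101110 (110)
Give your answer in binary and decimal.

Mask = ~(1 << 2) = 111111011
Bit 2 of A is 1, so AND-ing with the mask clears it to 0.
  001101110
& 111111011
-----------
  001101010

Answer: 001101010 (106)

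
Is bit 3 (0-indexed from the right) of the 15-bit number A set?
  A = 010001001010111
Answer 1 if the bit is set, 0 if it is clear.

Bit 3 is the 4th from the right.
  010001001010111
             ^
That bit is 0.

Answer: 0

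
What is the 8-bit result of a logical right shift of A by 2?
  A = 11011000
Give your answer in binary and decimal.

Logical shift right by 2: drop the bottom 2 bit(s), prepend 2 zero(s) on the left.
  11011000  ->  keep [110110], discard [00], prepend 00
= 00110110

Answer: 00110110 (54)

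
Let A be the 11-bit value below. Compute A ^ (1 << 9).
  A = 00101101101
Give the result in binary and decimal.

Mask = 1 << 9 = 01000000000
Bit 9 of A is 0; XOR with the mask flips it to 1.
  00101101101
^ 01000000000
-------------
  01101101101

Answer: 01101101101 (877)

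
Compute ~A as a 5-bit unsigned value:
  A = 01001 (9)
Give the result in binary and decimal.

Flip each bit (0->1, 1->0):
  01001
  10110

Answer: 10110 (22)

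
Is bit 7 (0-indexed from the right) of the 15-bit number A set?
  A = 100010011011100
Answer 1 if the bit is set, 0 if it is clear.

Bit 7 is the 8th from the right.
  100010011011100
         ^
That bit is 1.

Answer: 1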